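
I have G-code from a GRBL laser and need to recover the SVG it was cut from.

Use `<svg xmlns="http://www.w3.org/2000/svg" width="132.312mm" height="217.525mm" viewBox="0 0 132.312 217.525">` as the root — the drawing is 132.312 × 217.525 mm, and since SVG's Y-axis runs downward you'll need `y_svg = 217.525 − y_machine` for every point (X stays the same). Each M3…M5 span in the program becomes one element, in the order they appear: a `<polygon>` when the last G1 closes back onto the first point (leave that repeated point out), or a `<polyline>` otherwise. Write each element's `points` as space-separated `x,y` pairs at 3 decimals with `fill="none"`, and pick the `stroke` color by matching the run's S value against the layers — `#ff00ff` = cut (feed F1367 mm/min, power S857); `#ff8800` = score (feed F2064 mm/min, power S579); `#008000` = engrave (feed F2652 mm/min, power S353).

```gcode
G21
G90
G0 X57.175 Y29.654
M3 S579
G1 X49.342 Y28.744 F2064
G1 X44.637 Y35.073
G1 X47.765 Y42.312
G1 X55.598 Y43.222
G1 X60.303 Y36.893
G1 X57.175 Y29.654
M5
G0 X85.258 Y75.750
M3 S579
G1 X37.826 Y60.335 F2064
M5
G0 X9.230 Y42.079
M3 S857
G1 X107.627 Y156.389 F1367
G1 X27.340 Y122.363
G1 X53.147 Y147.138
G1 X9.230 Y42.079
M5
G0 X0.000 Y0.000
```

<svg xmlns="http://www.w3.org/2000/svg" width="132.312mm" height="217.525mm" viewBox="0 0 132.312 217.525">
  <polygon points="57.175,187.871 49.342,188.781 44.637,182.452 47.765,175.213 55.598,174.303 60.303,180.632" fill="none" stroke="#ff8800"/>
  <polyline points="85.258,141.775 37.826,157.190" fill="none" stroke="#ff8800"/>
  <polygon points="9.230,175.446 107.627,61.136 27.340,95.162 53.147,70.387" fill="none" stroke="#ff00ff"/>
</svg>

Each laser-on run becomes one SVG element. Flip Y back into SVG space with y_svg = 217.525 − y_machine.

Run 1: power S579 maps to stroke `#ff8800` (score). The run returns to its start, so emit a `<polygon>` with points (Y-flipped): 57.175,187.871 49.342,188.781 44.637,182.452 47.765,175.213 55.598,174.303 60.303,180.632.

Run 2: power S579 maps to stroke `#ff8800` (score). The run is open, so emit a `<polyline>` with points (Y-flipped): 85.258,141.775 37.826,157.190.

Run 3: power S857 maps to stroke `#ff00ff` (cut). The run returns to its start, so emit a `<polygon>` with points (Y-flipped): 9.230,175.446 107.627,61.136 27.340,95.162 53.147,70.387.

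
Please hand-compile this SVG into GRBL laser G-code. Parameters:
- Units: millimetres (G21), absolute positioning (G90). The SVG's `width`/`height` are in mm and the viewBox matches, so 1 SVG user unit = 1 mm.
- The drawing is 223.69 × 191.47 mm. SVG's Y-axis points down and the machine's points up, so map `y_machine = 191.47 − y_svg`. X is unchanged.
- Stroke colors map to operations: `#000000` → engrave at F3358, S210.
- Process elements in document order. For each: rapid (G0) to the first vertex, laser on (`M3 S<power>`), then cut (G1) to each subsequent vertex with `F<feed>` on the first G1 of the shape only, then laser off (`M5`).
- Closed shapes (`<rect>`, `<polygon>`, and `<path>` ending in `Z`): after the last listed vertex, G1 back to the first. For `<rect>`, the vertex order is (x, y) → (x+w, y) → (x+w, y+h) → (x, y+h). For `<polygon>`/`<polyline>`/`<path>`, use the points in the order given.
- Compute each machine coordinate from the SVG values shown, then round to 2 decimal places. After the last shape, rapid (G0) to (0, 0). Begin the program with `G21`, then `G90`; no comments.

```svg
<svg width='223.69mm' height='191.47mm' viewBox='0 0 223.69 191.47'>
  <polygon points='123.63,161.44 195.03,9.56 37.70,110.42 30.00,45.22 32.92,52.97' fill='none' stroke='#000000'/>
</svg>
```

G21
G90
G0 X123.63 Y30.03
M3 S210
G1 X195.03 Y181.91 F3358
G1 X37.70 Y81.05
G1 X30.00 Y146.25
G1 X32.92 Y138.50
G1 X123.63 Y30.03
M5
G0 X0.00 Y0.00

1 u = 1 mm; y_m = 191.47 − y.

[1] `<polygon>` closed polygon, #000000→engrave S210 F3358: (123.63,30.03) → (195.03,181.91) → (37.70,81.05) → (30.00,146.25) → (32.92,138.50) → (123.63,30.03) (closed)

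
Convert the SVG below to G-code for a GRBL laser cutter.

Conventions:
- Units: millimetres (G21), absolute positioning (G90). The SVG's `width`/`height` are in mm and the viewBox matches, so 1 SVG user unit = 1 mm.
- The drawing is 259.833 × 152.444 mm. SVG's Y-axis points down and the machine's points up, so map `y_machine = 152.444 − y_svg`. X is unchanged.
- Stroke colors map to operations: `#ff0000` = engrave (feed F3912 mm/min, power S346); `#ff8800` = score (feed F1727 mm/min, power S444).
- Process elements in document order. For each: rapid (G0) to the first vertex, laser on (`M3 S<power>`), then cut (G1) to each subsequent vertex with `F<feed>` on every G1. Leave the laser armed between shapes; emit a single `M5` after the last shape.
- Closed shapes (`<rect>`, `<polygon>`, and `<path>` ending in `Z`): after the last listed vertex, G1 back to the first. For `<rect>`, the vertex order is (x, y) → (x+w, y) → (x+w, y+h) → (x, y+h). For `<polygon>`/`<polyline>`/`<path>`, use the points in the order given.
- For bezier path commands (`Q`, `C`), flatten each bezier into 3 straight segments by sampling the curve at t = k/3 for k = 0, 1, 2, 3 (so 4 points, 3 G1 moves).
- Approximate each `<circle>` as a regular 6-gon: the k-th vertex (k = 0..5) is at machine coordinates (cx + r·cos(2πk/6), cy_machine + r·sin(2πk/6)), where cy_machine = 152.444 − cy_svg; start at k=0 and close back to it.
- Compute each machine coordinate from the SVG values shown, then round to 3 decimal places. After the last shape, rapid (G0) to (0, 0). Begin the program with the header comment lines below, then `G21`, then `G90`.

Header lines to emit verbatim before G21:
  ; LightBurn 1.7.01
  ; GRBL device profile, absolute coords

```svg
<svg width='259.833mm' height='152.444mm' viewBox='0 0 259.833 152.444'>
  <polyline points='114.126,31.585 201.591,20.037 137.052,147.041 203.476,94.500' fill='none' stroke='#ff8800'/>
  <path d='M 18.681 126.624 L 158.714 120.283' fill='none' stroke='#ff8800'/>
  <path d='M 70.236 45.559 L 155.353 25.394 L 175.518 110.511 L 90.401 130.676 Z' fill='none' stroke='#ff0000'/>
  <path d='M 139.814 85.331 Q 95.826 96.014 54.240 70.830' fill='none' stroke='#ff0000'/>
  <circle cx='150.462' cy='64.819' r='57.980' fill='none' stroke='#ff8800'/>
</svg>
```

viewBox `0 0 259.833 152.444` with mm width/height → 1 unit = 1 mm. Flip: y_m = 152.444 − y_svg.

**Shape 1** — `<polyline>` open polyline, stroke `#ff8800` → score (S444, F1727). Machine vertices: (114.126,120.859) → (201.591,132.407) → (137.052,5.403) → (203.476,57.944). Open path.

**Shape 2** — `<path>` line segment, stroke `#ff8800` → score (S444, F1727). Machine vertices: (18.681,25.820) → (158.714,32.161). Open path.

**Shape 3** — `<path>` regular polygon, stroke `#ff0000` → engrave (S346, F3912). Machine vertices: (70.236,106.885) → (155.353,127.050) → (175.518,41.933) → (90.401,21.768) → (70.236,106.885). Closed: final G1 returns to the first vertex.

**Shape 4** — `<path>` quadratic bezier, stroke `#ff0000` → engrave (S346, F3912). Control points (SVG): P0=(139.814,85.331), P1=(95.826,96.014), P2=(54.240,70.830); sampled at t=k/3. Machine vertices: (139.814,67.113) → (110.756,63.976) → (82.231,68.810) → (54.240,81.614). Open path.

**Shape 5** — `<circle>` circle, stroke `#ff8800` → score (S444, F1727). Machine vertices: (208.442,87.625) → (179.452,137.837) → (121.472,137.837) → (92.482,87.625) → (121.472,37.413) → (179.452,37.413) → (208.442,87.625). Closed: final G1 returns to the first vertex.

; LightBurn 1.7.01
; GRBL device profile, absolute coords
G21
G90
G0 X114.126 Y120.859
M3 S444
G1 X201.591 Y132.407 F1727
G1 X137.052 Y5.403 F1727
G1 X203.476 Y57.944 F1727
G0 X18.681 Y25.820
M3 S444
G1 X158.714 Y32.161 F1727
G0 X70.236 Y106.885
M3 S346
G1 X155.353 Y127.050 F3912
G1 X175.518 Y41.933 F3912
G1 X90.401 Y21.768 F3912
G1 X70.236 Y106.885 F3912
G0 X139.814 Y67.113
M3 S346
G1 X110.756 Y63.976 F3912
G1 X82.231 Y68.810 F3912
G1 X54.240 Y81.614 F3912
G0 X208.442 Y87.625
M3 S444
G1 X179.452 Y137.837 F1727
G1 X121.472 Y137.837 F1727
G1 X92.482 Y87.625 F1727
G1 X121.472 Y37.413 F1727
G1 X179.452 Y37.413 F1727
G1 X208.442 Y87.625 F1727
M5
G0 X0.000 Y0.000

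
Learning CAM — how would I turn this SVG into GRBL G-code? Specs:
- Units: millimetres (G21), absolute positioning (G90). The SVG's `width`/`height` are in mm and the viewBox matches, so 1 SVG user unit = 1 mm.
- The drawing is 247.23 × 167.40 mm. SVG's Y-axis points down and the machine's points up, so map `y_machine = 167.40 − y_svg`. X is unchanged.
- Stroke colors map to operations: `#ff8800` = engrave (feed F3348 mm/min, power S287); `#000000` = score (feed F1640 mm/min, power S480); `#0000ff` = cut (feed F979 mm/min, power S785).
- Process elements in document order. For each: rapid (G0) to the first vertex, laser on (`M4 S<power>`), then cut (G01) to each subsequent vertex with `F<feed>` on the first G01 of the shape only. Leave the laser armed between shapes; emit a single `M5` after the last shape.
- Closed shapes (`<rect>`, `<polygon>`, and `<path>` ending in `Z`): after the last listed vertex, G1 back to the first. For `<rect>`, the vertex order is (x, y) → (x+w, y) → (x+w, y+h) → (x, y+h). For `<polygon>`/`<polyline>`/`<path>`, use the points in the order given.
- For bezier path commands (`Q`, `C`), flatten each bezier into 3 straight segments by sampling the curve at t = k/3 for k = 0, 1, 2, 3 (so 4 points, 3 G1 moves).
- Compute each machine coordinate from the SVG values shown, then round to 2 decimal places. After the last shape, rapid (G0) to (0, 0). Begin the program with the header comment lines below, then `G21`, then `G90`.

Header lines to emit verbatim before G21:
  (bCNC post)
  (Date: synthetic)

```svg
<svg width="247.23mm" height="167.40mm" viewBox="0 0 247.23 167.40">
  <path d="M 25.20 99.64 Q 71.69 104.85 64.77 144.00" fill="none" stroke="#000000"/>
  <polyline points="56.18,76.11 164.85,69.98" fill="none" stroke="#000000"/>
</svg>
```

Since the viewBox matches the mm dimensions, user units are millimetres directly. The only transform is the Y-flip y_m = 167.40 − y_svg.

Shape 1 is a quadratic bezier drawn with `<path>`. Its stroke #000000 means score at S480, F1640. After flipping Y the toolpath is (25.20,67.76) → (50.26,60.52) → (63.45,45.73) → (64.77,23.40).

Shape 2 is a line segment drawn with `<polyline>`. Its stroke #000000 means score at S480, F1640. After flipping Y the toolpath is (56.18,91.29) → (164.85,97.42).

(bCNC post)
(Date: synthetic)
G21
G90
G0 X25.20 Y67.76
M4 S480
G01 X50.26 Y60.52 F1640
G01 X63.45 Y45.73
G01 X64.77 Y23.40
G0 X56.18 Y91.29
M4 S480
G01 X164.85 Y97.42 F1640
M5
G0 X0.00 Y0.00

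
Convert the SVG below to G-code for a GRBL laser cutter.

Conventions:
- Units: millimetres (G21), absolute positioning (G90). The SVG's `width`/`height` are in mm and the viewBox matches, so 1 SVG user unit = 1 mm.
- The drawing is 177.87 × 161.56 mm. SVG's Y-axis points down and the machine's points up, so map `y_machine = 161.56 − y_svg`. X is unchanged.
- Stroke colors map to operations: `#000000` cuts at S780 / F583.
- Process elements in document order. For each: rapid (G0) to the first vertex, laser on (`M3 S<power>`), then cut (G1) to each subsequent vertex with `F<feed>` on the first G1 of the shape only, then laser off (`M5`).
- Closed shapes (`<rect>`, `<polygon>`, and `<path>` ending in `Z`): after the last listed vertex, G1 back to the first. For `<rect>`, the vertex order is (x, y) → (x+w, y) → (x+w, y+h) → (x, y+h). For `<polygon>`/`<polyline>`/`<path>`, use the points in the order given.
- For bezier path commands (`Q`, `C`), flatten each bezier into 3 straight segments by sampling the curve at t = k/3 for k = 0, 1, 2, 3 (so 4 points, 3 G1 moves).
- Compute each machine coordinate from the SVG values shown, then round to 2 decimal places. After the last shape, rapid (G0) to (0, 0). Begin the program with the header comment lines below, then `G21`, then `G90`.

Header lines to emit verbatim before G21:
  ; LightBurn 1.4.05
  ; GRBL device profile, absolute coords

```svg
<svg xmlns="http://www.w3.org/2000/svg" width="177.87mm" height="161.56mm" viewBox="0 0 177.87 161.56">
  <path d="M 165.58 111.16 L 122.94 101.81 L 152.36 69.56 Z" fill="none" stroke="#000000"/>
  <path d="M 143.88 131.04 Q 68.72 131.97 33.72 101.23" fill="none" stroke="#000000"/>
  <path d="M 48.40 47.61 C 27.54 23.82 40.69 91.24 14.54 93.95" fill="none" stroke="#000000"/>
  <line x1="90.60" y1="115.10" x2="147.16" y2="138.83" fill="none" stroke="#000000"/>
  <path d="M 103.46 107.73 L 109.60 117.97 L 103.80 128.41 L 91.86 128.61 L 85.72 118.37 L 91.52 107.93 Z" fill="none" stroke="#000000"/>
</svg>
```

; LightBurn 1.4.05
; GRBL device profile, absolute coords
G21
G90
G0 X165.58 Y50.40
M3 S780
G1 X122.94 Y59.75 F583
G1 X152.36 Y92.00
G1 X165.58 Y50.40
M5
G0 X143.88 Y30.52
M3 S780
G1 X98.24 Y33.42 F583
G1 X61.52 Y43.36
G1 X33.72 Y60.33
M5
G0 X48.40 Y113.95
M3 S780
G1 X36.16 Y113.11 F583
G1 X30.31 Y86.12
G1 X14.54 Y67.61
M5
G0 X90.60 Y46.46
M3 S780
G1 X147.16 Y22.73 F583
M5
G0 X103.46 Y53.83
M3 S780
G1 X109.60 Y43.59 F583
G1 X103.80 Y33.15
G1 X91.86 Y32.95
G1 X85.72 Y43.19
G1 X91.52 Y53.63
G1 X103.46 Y53.83
M5
G0 X0.00 Y0.00

Since the viewBox matches the mm dimensions, user units are millimetres directly. The only transform is the Y-flip y_m = 161.56 − y_svg.

Shape 1 is a regular polygon drawn with `<path>`. Its stroke #000000 means cut at S780, F583. After flipping Y the toolpath is (165.58,50.40) → (122.94,59.75) → (152.36,92.00) → (165.58,50.40), returning to the start.

Shape 2 is a quadratic bezier drawn with `<path>`. Its stroke #000000 means cut at S780, F583. After flipping Y the toolpath is (143.88,30.52) → (98.24,33.42) → (61.52,43.36) → (33.72,60.33).

Shape 3 is a cubic bezier drawn with `<path>`. Its stroke #000000 means cut at S780, F583. After flipping Y the toolpath is (48.40,113.95) → (36.16,113.11) → (30.31,86.12) → (14.54,67.61).

Shape 4 is a line segment drawn with `<line>`. Its stroke #000000 means cut at S780, F583. After flipping Y the toolpath is (90.60,46.46) → (147.16,22.73).

Shape 5 is a regular polygon drawn with `<path>`. Its stroke #000000 means cut at S780, F583. After flipping Y the toolpath is (103.46,53.83) → (109.60,43.59) → (103.80,33.15) → (91.86,32.95) → (85.72,43.19) → (91.52,53.63) → (103.46,53.83), returning to the start.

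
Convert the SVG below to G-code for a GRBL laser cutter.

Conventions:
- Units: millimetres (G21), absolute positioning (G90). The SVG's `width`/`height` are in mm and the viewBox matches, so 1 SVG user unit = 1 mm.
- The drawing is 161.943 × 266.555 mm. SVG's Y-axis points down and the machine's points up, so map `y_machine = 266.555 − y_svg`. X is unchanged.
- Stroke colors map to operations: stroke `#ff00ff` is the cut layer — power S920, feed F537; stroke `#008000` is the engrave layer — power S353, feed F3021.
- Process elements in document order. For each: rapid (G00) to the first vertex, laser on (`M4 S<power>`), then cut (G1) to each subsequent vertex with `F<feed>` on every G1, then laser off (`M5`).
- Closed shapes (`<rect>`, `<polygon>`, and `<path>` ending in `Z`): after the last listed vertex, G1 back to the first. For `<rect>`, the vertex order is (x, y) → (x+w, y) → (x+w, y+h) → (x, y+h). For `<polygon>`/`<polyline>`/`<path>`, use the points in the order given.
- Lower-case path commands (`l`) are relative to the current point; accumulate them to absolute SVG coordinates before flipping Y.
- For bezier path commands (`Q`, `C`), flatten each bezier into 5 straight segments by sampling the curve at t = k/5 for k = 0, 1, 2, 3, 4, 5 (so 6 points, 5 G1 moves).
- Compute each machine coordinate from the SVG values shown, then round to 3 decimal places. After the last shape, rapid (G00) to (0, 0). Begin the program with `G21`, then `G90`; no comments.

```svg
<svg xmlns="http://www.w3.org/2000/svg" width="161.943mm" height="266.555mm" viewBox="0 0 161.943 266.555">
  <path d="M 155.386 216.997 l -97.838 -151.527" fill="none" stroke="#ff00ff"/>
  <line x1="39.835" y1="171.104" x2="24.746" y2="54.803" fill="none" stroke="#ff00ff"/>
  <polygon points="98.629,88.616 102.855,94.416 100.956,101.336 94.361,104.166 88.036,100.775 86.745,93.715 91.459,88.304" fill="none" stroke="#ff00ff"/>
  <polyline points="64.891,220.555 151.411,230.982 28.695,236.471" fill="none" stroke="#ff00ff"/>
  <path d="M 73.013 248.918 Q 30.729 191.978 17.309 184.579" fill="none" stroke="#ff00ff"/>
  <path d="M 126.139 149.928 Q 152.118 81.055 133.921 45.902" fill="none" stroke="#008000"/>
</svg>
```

viewBox `0 0 161.943 266.555` with mm width/height → 1 unit = 1 mm. Flip: y_m = 266.555 − y_svg.

**Shape 1** — `<path>` line segment, stroke `#ff00ff` → cut (S920, F537). Machine vertices: (155.386,49.558) → (57.548,201.085). Open path.

**Shape 2** — `<line>` line segment, stroke `#ff00ff` → cut (S920, F537). Machine vertices: (39.835,95.451) → (24.746,211.752). Open path.

**Shape 3** — `<polygon>` regular polygon, stroke `#ff00ff` → cut (S920, F537). Machine vertices: (98.629,177.939) → (102.855,172.139) → (100.956,165.219) → (94.361,162.389) → (88.036,165.780) → (86.745,172.840) → (91.459,178.251) → (98.629,177.939). Closed: final G1 returns to the first vertex.

**Shape 4** — `<polyline>` open polyline, stroke `#ff00ff` → cut (S920, F537). Machine vertices: (64.891,46.000) → (151.411,35.573) → (28.695,30.084). Open path.

**Shape 5** — `<path>` quadratic bezier, stroke `#ff00ff` → cut (S920, F537). Control points (SVG): P0=(73.013,248.918), P1=(30.729,191.978), P2=(17.309,184.579); sampled at t=k/5. Machine vertices: (73.013,17.637) → (57.254,38.431) → (43.804,55.262) → (32.663,68.130) → (23.832,77.035) → (17.309,81.976). Open path.

**Shape 6** — `<path>` quadratic bezier, stroke `#008000` → engrave (S353, F3021). Control points (SVG): P0=(126.139,149.928), P1=(152.118,81.055), P2=(133.921,45.902); sampled at t=k/5. Machine vertices: (126.139,116.627) → (134.764,142.827) → (139.854,166.330) → (141.410,187.135) → (139.433,205.243) → (133.921,220.653). Open path.

G21
G90
G00 X155.386 Y49.558
M4 S920
G1 X57.548 Y201.085 F537
M5
G00 X39.835 Y95.451
M4 S920
G1 X24.746 Y211.752 F537
M5
G00 X98.629 Y177.939
M4 S920
G1 X102.855 Y172.139 F537
G1 X100.956 Y165.219 F537
G1 X94.361 Y162.389 F537
G1 X88.036 Y165.780 F537
G1 X86.745 Y172.840 F537
G1 X91.459 Y178.251 F537
G1 X98.629 Y177.939 F537
M5
G00 X64.891 Y46.000
M4 S920
G1 X151.411 Y35.573 F537
G1 X28.695 Y30.084 F537
M5
G00 X73.013 Y17.637
M4 S920
G1 X57.254 Y38.431 F537
G1 X43.804 Y55.262 F537
G1 X32.663 Y68.130 F537
G1 X23.832 Y77.035 F537
G1 X17.309 Y81.976 F537
M5
G00 X126.139 Y116.627
M4 S353
G1 X134.764 Y142.827 F3021
G1 X139.854 Y166.330 F3021
G1 X141.410 Y187.135 F3021
G1 X139.433 Y205.243 F3021
G1 X133.921 Y220.653 F3021
M5
G00 X0.000 Y0.000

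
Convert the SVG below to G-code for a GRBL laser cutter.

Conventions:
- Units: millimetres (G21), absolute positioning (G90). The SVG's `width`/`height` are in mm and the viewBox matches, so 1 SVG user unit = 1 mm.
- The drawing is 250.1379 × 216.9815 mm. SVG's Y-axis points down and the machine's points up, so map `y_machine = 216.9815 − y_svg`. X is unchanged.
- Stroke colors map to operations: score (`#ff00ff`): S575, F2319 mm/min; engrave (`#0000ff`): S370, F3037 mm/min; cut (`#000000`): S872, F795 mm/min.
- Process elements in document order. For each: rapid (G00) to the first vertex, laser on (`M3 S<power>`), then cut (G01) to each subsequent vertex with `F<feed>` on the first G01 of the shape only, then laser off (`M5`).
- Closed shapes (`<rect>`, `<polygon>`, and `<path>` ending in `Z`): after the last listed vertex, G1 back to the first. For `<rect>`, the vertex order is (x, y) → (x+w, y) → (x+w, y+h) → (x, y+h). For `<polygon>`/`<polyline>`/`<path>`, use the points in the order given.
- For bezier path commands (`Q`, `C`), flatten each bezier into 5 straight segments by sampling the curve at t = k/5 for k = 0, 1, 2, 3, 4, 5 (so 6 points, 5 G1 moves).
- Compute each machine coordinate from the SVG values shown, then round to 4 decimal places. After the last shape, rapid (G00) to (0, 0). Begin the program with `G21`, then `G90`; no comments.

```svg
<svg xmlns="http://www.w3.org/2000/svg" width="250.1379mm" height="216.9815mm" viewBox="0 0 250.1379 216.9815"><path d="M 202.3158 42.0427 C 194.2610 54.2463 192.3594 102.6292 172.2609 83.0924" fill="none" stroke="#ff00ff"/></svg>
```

G21
G90
G00 X202.3158 Y174.9388
M3 S575
G01 X198.0265 Y164.1079 F2319
G01 X194.0452 Y149.5908
G01 X189.2030 Y136.3841
G01 X182.3312 Y129.4846
G01 X172.2609 Y133.8891
M5
G00 X0.0000 Y0.0000

1 u = 1 mm; y_m = 216.9815 − y.

[1] `<path>` cubic bezier, #ff00ff→score S575 F2319: (202.3158,174.9388) → (198.0265,164.1079) → (194.0452,149.5908) → (189.2030,136.3841) → (182.3312,129.4846) → (172.2609,133.8891)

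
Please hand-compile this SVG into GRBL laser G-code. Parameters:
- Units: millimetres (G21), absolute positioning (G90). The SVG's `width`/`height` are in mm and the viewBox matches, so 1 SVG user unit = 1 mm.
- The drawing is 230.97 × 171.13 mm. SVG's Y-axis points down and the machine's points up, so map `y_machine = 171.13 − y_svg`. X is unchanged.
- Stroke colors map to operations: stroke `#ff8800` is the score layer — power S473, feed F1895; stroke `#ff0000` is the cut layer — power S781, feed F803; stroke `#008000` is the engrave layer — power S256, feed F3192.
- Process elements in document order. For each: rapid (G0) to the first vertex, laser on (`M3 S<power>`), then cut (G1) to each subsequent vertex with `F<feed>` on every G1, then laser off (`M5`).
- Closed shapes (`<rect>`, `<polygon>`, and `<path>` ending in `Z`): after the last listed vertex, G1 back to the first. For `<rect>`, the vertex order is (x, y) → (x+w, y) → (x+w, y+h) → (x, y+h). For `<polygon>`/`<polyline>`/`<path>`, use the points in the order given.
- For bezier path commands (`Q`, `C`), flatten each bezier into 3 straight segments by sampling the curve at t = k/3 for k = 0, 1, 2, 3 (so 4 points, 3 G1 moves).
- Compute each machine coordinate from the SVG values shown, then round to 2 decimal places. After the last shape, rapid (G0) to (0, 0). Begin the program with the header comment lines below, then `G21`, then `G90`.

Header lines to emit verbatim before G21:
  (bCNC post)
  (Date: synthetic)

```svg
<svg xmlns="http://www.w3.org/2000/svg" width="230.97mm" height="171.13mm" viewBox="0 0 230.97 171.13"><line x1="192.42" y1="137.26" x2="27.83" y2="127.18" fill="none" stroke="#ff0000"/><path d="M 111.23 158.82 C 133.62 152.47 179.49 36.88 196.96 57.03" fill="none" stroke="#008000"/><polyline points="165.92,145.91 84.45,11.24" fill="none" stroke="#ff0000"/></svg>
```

(bCNC post)
(Date: synthetic)
G21
G90
G0 X192.42 Y33.87
M3 S781
G1 X27.83 Y43.95 F803
M5
G0 X111.23 Y12.31
M3 S256
G1 X139.53 Y46.00 F3192
G1 X171.94 Y98.08 F3192
G1 X196.96 Y114.10 F3192
M5
G0 X165.92 Y25.22
M3 S781
G1 X84.45 Y159.89 F803
M5
G0 X0.00 Y0.00

Since the viewBox matches the mm dimensions, user units are millimetres directly. The only transform is the Y-flip y_m = 171.13 − y_svg.

Shape 1 is a line segment drawn with `<line>`. Its stroke #ff0000 means cut at S781, F803. After flipping Y the toolpath is (192.42,33.87) → (27.83,43.95).

Shape 2 is a cubic bezier drawn with `<path>`. Its stroke #008000 means engrave at S256, F3192. After flipping Y the toolpath is (111.23,12.31) → (139.53,46.00) → (171.94,98.08) → (196.96,114.10).

Shape 3 is a line segment drawn with `<polyline>`. Its stroke #ff0000 means cut at S781, F803. After flipping Y the toolpath is (165.92,25.22) → (84.45,159.89).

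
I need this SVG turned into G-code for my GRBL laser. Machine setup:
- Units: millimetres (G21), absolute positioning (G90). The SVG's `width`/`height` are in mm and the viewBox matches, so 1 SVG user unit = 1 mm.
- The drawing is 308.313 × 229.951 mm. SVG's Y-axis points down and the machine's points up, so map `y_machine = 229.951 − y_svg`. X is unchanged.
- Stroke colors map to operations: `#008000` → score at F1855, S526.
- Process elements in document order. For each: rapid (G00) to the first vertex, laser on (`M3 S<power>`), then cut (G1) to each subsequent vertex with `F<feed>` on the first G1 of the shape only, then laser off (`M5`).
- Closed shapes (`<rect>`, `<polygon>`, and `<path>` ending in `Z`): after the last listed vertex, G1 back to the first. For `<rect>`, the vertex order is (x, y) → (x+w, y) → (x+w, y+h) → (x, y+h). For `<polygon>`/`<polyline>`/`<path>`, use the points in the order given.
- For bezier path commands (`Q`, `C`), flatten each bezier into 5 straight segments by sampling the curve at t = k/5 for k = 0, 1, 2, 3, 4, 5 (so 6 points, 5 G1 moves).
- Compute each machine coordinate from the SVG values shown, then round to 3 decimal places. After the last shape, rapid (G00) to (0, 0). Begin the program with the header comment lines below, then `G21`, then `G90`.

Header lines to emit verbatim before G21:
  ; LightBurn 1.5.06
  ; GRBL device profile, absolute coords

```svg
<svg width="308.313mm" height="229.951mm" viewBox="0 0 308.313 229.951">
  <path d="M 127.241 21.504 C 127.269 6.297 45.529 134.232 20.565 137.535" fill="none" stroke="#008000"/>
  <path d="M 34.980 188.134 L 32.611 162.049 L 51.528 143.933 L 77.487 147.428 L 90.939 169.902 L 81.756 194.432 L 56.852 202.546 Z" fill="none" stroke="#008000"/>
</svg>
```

1 u = 1 mm; y_m = 229.951 − y.

[1] `<path>` cubic bezier, #008000→score S526 F1855: (127.241,208.447) → (118.554,202.536) → (96.893,175.125) → (68.907,139.065) → (41.248,107.211) → (20.565,92.416)

[2] `<path>` regular polygon, #008000→score S526 F1855: (34.980,41.817) → (32.611,67.902) → (51.528,86.018) → (77.487,82.523) → (90.939,60.049) → (81.756,35.519) → (56.852,27.405) → (34.980,41.817) (closed)

; LightBurn 1.5.06
; GRBL device profile, absolute coords
G21
G90
G00 X127.241 Y208.447
M3 S526
G1 X118.554 Y202.536 F1855
G1 X96.893 Y175.125
G1 X68.907 Y139.065
G1 X41.248 Y107.211
G1 X20.565 Y92.416
M5
G00 X34.980 Y41.817
M3 S526
G1 X32.611 Y67.902 F1855
G1 X51.528 Y86.018
G1 X77.487 Y82.523
G1 X90.939 Y60.049
G1 X81.756 Y35.519
G1 X56.852 Y27.405
G1 X34.980 Y41.817
M5
G00 X0.000 Y0.000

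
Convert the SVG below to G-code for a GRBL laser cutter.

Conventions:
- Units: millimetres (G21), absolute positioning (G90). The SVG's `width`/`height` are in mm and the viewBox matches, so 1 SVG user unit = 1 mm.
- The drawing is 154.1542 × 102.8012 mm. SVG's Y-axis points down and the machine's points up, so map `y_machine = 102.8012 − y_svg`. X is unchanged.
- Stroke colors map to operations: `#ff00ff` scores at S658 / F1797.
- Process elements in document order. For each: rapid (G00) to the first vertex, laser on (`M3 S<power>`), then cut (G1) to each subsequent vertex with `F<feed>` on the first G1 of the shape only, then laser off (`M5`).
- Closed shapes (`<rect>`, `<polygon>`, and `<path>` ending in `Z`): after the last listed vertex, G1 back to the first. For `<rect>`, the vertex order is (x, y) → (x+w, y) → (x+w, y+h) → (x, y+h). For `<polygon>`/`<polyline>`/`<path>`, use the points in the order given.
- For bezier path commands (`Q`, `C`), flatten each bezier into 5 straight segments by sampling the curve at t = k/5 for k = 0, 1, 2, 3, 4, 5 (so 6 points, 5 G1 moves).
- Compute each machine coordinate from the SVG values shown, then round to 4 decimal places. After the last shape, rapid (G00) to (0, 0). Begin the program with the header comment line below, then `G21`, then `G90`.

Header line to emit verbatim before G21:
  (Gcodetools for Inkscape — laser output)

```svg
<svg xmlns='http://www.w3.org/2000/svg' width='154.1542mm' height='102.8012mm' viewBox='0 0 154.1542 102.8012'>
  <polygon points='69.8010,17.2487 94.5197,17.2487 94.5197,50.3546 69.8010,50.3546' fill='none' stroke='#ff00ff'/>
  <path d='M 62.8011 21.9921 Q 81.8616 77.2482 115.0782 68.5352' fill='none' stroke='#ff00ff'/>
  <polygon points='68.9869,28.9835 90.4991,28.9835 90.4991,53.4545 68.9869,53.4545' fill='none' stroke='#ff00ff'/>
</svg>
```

(Gcodetools for Inkscape — laser output)
G21
G90
G00 X69.8010 Y85.5525
M3 S658
G1 X94.5197 Y85.5525 F1797
G1 X94.5197 Y52.4466
G1 X69.8010 Y52.4466
G1 X69.8010 Y85.5525
M5
G00 X62.8011 Y80.8091
M3 S658
G1 X70.9915 Y61.2654 F1797
G1 X80.3145 Y46.8393
G1 X90.7699 Y37.5307
G1 X102.3578 Y33.3396
G1 X115.0782 Y34.2660
M5
G00 X68.9869 Y73.8177
M3 S658
G1 X90.4991 Y73.8177 F1797
G1 X90.4991 Y49.3467
G1 X68.9869 Y49.3467
G1 X68.9869 Y73.8177
M5
G00 X0.0000 Y0.0000

Since the viewBox matches the mm dimensions, user units are millimetres directly. The only transform is the Y-flip y_m = 102.8012 − y_svg.

Shape 1 is a rectangle drawn with `<polygon>`. Its stroke #ff00ff means score at S658, F1797. After flipping Y the toolpath is (69.8010,85.5525) → (94.5197,85.5525) → (94.5197,52.4466) → (69.8010,52.4466) → (69.8010,85.5525), returning to the start.

Shape 2 is a quadratic bezier drawn with `<path>`. Its stroke #ff00ff means score at S658, F1797. After flipping Y the toolpath is (62.8011,80.8091) → (70.9915,61.2654) → (80.3145,46.8393) → (90.7699,37.5307) → (102.3578,33.3396) → (115.0782,34.2660).

Shape 3 is a rectangle drawn with `<polygon>`. Its stroke #ff00ff means score at S658, F1797. After flipping Y the toolpath is (68.9869,73.8177) → (90.4991,73.8177) → (90.4991,49.3467) → (68.9869,49.3467) → (68.9869,73.8177), returning to the start.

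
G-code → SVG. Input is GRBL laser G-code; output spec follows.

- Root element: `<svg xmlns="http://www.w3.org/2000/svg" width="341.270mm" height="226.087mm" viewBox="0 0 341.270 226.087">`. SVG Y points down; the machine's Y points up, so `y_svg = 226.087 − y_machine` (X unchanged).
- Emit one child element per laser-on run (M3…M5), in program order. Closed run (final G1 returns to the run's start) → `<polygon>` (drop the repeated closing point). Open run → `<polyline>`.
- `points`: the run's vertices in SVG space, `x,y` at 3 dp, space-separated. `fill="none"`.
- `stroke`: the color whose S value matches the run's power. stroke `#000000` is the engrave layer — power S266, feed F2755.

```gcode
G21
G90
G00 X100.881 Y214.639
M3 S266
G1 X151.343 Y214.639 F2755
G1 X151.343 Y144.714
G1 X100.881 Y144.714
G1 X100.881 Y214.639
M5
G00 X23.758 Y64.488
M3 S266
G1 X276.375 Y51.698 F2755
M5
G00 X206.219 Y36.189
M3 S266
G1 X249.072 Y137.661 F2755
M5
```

y_svg = 226.087 − y_m. Every run uses S266, so all elements get stroke `#000000` (engrave).

[1] closed run; points: 100.881,11.448 151.343,11.448 151.343,81.373 100.881,81.373

[2] open run; points: 23.758,161.599 276.375,174.389

[3] open run; points: 206.219,189.898 249.072,88.426

<svg xmlns="http://www.w3.org/2000/svg" width="341.270mm" height="226.087mm" viewBox="0 0 341.270 226.087">
  <polygon points="100.881,11.448 151.343,11.448 151.343,81.373 100.881,81.373" fill="none" stroke="#000000"/>
  <polyline points="23.758,161.599 276.375,174.389" fill="none" stroke="#000000"/>
  <polyline points="206.219,189.898 249.072,88.426" fill="none" stroke="#000000"/>
</svg>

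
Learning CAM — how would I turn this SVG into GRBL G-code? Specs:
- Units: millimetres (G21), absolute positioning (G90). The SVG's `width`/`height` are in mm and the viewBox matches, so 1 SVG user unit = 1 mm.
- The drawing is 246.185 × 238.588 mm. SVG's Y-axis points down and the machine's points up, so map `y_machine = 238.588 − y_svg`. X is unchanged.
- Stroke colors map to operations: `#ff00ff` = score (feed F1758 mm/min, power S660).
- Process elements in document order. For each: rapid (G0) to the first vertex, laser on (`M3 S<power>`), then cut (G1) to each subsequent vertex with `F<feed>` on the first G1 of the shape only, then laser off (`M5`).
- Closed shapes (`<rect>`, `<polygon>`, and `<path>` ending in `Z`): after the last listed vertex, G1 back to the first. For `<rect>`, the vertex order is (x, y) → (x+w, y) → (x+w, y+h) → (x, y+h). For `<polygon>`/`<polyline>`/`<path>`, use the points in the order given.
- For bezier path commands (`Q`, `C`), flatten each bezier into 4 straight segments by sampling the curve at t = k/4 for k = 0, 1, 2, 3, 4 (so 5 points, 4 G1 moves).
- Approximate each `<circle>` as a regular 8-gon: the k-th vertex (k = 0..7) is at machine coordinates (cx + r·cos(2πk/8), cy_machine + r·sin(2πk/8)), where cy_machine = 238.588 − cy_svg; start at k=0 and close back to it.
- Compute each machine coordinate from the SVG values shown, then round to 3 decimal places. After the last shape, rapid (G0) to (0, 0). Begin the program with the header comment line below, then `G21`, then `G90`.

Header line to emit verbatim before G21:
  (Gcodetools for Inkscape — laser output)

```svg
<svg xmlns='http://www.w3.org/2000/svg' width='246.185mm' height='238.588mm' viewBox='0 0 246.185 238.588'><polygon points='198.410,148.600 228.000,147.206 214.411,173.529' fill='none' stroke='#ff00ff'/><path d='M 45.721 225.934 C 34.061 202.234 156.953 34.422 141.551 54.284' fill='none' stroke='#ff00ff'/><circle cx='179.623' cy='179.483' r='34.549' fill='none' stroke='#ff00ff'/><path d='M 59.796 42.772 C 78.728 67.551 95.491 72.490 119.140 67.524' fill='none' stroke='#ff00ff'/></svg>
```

(Gcodetools for Inkscape — laser output)
G21
G90
G0 X198.410 Y89.988
M3 S660
G1 X228.000 Y91.382 F1758
G1 X214.411 Y65.059
G1 X198.410 Y89.988
M5
G0 X45.721 Y12.654
M3 S660
G1 X57.941 Y52.266 F1758
G1 X95.039 Y114.815
G1 X131.436 Y169.196
G1 X141.551 Y184.304
M5
G0 X214.172 Y59.105
M3 S660
G1 X204.053 Y83.535 F1758
G1 X179.623 Y93.654
G1 X155.193 Y83.535
G1 X145.074 Y59.105
G1 X155.193 Y34.675
G1 X179.623 Y24.556
G1 X204.053 Y34.675
G1 X214.172 Y59.105
M5
G0 X59.796 Y195.816
M3 S660
G1 X73.730 Y180.797 F1758
G1 X87.699 Y172.286
G1 X102.553 Y169.352
G1 X119.140 Y171.064
M5
G0 X0.000 Y0.000

1 u = 1 mm; y_m = 238.588 − y.

[1] `<polygon>` regular polygon, #ff00ff→score S660 F1758: (198.410,89.988) → (228.000,91.382) → (214.411,65.059) → (198.410,89.988) (closed)

[2] `<path>` cubic bezier, #ff00ff→score S660 F1758: (45.721,12.654) → (57.941,52.266) → (95.039,114.815) → (131.436,169.196) → (141.551,184.304)

[3] `<circle>` circle, #ff00ff→score S660 F1758: (214.172,59.105) → (204.053,83.535) → (179.623,93.654) → (155.193,83.535) → (145.074,59.105) → (155.193,34.675) → (179.623,24.556) → (204.053,34.675) → (214.172,59.105) (closed)

[4] `<path>` cubic bezier, #ff00ff→score S660 F1758: (59.796,195.816) → (73.730,180.797) → (87.699,172.286) → (102.553,169.352) → (119.140,171.064)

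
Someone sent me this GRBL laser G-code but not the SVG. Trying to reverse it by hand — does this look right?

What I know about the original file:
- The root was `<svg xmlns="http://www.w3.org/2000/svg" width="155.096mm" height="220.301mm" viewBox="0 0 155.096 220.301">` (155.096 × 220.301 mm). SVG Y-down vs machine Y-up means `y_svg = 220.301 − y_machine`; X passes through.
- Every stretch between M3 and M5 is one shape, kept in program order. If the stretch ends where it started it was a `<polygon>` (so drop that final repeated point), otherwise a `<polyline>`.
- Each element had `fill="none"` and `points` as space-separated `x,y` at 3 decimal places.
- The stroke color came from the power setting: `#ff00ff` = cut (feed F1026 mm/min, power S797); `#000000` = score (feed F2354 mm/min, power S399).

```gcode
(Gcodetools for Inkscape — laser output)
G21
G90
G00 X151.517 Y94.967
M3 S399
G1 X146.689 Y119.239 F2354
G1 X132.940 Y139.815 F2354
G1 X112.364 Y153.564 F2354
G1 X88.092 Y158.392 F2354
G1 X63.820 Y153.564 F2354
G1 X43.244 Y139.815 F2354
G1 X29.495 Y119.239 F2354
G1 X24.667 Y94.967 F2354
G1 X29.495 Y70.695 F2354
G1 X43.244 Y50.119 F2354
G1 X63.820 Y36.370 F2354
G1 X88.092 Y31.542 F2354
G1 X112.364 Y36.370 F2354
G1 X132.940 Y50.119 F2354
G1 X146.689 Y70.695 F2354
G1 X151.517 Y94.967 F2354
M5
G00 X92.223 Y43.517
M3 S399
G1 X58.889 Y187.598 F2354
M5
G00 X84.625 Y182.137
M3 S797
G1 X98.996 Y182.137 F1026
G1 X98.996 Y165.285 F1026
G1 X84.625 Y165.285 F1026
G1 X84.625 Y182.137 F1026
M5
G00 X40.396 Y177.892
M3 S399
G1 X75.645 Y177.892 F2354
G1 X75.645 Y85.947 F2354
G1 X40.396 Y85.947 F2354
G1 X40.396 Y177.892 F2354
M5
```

<svg xmlns="http://www.w3.org/2000/svg" width="155.096mm" height="220.301mm" viewBox="0 0 155.096 220.301">
  <polygon points="151.517,125.334 146.689,101.062 132.940,80.486 112.364,66.737 88.092,61.909 63.820,66.737 43.244,80.486 29.495,101.062 24.667,125.334 29.495,149.606 43.244,170.182 63.820,183.931 88.092,188.759 112.364,183.931 132.940,170.182 146.689,149.606" fill="none" stroke="#000000"/>
  <polyline points="92.223,176.784 58.889,32.703" fill="none" stroke="#000000"/>
  <polygon points="84.625,38.164 98.996,38.164 98.996,55.016 84.625,55.016" fill="none" stroke="#ff00ff"/>
  <polygon points="40.396,42.409 75.645,42.409 75.645,134.354 40.396,134.354" fill="none" stroke="#000000"/>
</svg>

y_svg = 220.301 − y_m.

[1] S399→`#000000` (score); closed run; points: 151.517,125.334 146.689,101.062 132.940,80.486 112.364,66.737 88.092,61.909 63.820,66.737 43.244,80.486 29.495,101.062 24.667,125.334 29.495,149.606 43.244,170.182 63.820,183.931 88.092,188.759 112.364,183.931 132.940,170.182 146.689,149.606

[2] S399→`#000000` (score); open run; points: 92.223,176.784 58.889,32.703

[3] S797→`#ff00ff` (cut); closed run; points: 84.625,38.164 98.996,38.164 98.996,55.016 84.625,55.016

[4] S399→`#000000` (score); closed run; points: 40.396,42.409 75.645,42.409 75.645,134.354 40.396,134.354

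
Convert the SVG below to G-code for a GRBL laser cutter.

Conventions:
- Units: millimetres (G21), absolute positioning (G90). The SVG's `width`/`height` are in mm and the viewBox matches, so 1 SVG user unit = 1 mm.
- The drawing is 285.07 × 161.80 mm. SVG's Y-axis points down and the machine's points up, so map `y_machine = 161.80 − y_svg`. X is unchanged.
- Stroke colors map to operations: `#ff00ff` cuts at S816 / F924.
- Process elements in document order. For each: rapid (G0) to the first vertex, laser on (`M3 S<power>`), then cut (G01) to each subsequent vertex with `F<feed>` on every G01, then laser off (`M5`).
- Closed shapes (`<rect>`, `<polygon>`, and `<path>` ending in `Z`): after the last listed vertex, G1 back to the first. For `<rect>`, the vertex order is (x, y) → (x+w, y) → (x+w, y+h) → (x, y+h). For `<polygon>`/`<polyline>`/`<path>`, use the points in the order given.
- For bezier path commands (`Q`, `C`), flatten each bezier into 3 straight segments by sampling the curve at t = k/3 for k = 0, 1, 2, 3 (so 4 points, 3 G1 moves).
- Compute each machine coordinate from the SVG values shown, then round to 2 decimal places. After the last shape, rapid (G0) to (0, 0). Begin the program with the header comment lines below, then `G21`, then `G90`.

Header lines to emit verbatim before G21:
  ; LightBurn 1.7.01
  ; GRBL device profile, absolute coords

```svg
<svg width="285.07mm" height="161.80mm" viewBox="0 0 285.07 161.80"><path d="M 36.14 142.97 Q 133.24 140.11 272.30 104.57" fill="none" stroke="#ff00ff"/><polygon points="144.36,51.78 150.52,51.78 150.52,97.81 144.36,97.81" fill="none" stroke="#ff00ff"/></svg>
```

; LightBurn 1.7.01
; GRBL device profile, absolute coords
G21
G90
G0 X36.14 Y18.83
M3 S816
G01 X105.54 Y24.37 F924
G01 X184.26 Y37.17 F924
G01 X272.30 Y57.23 F924
M5
G0 X144.36 Y110.02
M3 S816
G01 X150.52 Y110.02 F924
G01 X150.52 Y63.99 F924
G01 X144.36 Y63.99 F924
G01 X144.36 Y110.02 F924
M5
G0 X0.00 Y0.00

viewBox `0 0 285.07 161.80` with mm width/height → 1 unit = 1 mm. Flip: y_m = 161.80 − y_svg.

**Shape 1** — `<path>` quadratic bezier, stroke `#ff00ff` → cut (S816, F924). Control points (SVG): P0=(36.14,142.97), P1=(133.24,140.11), P2=(272.30,104.57); sampled at t=k/3. Machine vertices: (36.14,18.83) → (105.54,24.37) → (184.26,37.17) → (272.30,57.23). Open path.

**Shape 2** — `<polygon>` rectangle, stroke `#ff00ff` → cut (S816, F924). Machine vertices: (144.36,110.02) → (150.52,110.02) → (150.52,63.99) → (144.36,63.99) → (144.36,110.02). Closed: final G1 returns to the first vertex.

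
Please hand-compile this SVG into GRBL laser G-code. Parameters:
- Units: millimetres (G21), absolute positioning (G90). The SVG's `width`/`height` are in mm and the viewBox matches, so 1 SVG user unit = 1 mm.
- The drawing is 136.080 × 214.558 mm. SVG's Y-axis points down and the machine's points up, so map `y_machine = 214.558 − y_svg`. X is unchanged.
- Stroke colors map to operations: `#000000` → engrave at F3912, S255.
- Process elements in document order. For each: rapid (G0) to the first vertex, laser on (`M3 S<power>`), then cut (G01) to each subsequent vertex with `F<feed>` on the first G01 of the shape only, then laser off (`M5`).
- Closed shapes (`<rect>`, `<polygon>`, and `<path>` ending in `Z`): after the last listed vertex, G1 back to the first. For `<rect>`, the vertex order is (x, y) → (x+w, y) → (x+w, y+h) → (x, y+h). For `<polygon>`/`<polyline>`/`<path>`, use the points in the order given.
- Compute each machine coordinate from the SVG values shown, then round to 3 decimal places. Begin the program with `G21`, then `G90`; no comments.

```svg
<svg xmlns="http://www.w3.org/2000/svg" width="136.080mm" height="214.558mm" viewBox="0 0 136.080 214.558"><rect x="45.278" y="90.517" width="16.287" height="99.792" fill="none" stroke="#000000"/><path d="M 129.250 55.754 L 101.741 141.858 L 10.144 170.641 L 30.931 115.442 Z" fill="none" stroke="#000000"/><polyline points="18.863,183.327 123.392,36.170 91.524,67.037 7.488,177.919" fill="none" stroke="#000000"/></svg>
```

G21
G90
G0 X45.278 Y124.041
M3 S255
G01 X61.565 Y124.041 F3912
G01 X61.565 Y24.249
G01 X45.278 Y24.249
G01 X45.278 Y124.041
M5
G0 X129.250 Y158.804
M3 S255
G01 X101.741 Y72.700 F3912
G01 X10.144 Y43.917
G01 X30.931 Y99.116
G01 X129.250 Y158.804
M5
G0 X18.863 Y31.231
M3 S255
G01 X123.392 Y178.388 F3912
G01 X91.524 Y147.521
G01 X7.488 Y36.639
M5

1 u = 1 mm; y_m = 214.558 − y.

[1] `<rect>` rectangle, #000000→engrave S255 F3912: (45.278,124.041) → (61.565,124.041) → (61.565,24.249) → (45.278,24.249) → (45.278,124.041) (closed)

[2] `<path>` closed polygon, #000000→engrave S255 F3912: (129.250,158.804) → (101.741,72.700) → (10.144,43.917) → (30.931,99.116) → (129.250,158.804) (closed)

[3] `<polyline>` open polyline, #000000→engrave S255 F3912: (18.863,31.231) → (123.392,178.388) → (91.524,147.521) → (7.488,36.639)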